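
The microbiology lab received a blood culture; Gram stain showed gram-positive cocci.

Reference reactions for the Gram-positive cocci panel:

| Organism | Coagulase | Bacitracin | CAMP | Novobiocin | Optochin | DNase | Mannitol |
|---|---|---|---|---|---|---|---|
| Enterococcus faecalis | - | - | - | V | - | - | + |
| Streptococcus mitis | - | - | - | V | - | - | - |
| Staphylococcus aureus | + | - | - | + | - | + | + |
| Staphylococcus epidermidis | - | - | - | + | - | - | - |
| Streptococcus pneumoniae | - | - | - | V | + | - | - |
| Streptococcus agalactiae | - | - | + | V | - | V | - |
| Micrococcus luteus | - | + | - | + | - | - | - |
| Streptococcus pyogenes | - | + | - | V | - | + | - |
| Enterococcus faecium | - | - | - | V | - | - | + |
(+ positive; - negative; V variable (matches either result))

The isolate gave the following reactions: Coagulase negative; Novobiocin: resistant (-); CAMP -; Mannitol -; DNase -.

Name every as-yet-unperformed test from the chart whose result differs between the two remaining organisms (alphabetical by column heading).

Optochin

CAMP -: excludes Streptococcus agalactiae — 8 left.
Novobiocin -: excludes Staphylococcus aureus, Staphylococcus epidermidis, Micrococcus luteus — 5 left.
Mannitol -: excludes Enterococcus faecalis, Enterococcus faecium — 3 left.
Coagulase -: all 3 remaining candidates are consistent.
DNase -: excludes Streptococcus pyogenes — 2 left.
Two candidates remain: Streptococcus mitis and Streptococcus pneumoniae.
  Bacitracin: - vs - — same for both, does not separate.
  Optochin: Streptococcus mitis -, Streptococcus pneumoniae + — discriminates.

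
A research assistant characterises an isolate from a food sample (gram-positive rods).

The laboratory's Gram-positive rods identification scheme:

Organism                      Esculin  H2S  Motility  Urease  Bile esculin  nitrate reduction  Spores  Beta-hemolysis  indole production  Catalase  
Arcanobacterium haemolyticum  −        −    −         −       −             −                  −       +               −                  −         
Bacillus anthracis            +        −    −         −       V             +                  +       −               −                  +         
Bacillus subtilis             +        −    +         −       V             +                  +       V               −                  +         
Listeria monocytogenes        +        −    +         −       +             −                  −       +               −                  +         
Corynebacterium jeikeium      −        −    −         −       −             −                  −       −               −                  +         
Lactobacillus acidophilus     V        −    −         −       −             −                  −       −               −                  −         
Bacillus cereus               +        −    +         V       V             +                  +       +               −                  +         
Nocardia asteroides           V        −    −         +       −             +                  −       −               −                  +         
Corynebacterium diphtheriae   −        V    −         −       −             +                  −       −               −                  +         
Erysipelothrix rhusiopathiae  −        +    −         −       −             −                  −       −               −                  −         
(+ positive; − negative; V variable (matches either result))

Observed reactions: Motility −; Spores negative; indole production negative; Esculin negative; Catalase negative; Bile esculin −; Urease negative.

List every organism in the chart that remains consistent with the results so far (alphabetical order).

Spores −: excludes Bacillus anthracis, Bacillus subtilis, Bacillus cereus — 7 left.
Bile esculin −: excludes Listeria monocytogenes — 6 left.
indole production −: all 6 remaining candidates are consistent.
Motility −: all 6 remaining candidates are consistent.
Urease −: excludes Nocardia asteroides — 5 left.
Esculin −: all 5 remaining candidates are consistent.
Catalase −: excludes Corynebacterium jeikeium, Corynebacterium diphtheriae — 3 left.

Arcanobacterium haemolyticum, Erysipelothrix rhusiopathiae, Lactobacillus acidophilus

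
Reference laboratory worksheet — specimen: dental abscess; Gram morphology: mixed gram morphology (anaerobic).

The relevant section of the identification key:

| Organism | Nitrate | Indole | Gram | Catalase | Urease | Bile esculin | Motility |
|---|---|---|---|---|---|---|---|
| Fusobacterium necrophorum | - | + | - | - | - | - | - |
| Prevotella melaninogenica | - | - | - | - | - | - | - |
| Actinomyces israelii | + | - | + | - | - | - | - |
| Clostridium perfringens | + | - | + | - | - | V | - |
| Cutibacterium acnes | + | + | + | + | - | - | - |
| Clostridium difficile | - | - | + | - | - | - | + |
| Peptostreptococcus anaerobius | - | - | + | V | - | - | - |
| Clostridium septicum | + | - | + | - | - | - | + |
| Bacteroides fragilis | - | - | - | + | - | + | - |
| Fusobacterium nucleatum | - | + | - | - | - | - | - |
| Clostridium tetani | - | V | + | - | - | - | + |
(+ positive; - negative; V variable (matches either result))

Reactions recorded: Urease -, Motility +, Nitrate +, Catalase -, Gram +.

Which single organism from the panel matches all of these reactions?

Clostridium septicum

Urease -: all 11 remaining candidates are consistent.
Gram +: excludes Fusobacterium necrophorum, Prevotella melaninogenica, Bacteroides fragilis, Fusobacterium nucleatum — 7 left.
Motility +: excludes Actinomyces israelii, Clostridium perfringens, Cutibacterium acnes, Peptostreptococcus anaerobius — 3 left.
Catalase -: all 3 remaining candidates are consistent.
Nitrate +: excludes Clostridium difficile, Clostridium tetani — 1 left.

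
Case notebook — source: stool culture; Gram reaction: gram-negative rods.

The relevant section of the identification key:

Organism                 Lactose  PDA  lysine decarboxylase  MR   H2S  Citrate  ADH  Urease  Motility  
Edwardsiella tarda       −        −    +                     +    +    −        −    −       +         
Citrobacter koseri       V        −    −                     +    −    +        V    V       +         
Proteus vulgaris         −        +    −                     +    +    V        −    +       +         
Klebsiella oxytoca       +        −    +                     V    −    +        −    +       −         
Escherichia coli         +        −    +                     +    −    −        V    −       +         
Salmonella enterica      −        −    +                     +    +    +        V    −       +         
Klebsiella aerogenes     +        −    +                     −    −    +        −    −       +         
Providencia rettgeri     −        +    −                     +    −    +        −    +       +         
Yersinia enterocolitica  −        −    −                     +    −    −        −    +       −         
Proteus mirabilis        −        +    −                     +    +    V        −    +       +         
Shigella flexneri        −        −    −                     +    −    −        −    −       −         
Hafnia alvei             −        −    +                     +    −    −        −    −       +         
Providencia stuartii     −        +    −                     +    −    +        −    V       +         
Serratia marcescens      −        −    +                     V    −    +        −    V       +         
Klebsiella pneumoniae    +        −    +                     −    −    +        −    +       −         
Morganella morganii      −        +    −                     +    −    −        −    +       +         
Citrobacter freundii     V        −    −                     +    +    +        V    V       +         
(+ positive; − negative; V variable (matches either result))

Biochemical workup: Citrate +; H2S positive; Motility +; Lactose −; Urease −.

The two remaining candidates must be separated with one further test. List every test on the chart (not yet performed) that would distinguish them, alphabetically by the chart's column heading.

Lactose −: excludes Klebsiella oxytoca, Escherichia coli, Klebsiella aerogenes, Klebsiella pneumoniae — 13 left.
Motility +: excludes Yersinia enterocolitica, Shigella flexneri — 11 left.
Urease −: excludes Proteus vulgaris, Providencia rettgeri, Proteus mirabilis, Morganella morganii — 7 left.
Citrate +: excludes Edwardsiella tarda, Hafnia alvei — 5 left.
H2S +: excludes Citrobacter koseri, Providencia stuartii, Serratia marcescens — 2 left.
Two candidates remain: Citrobacter freundii and Salmonella enterica.
  PDA: − vs − — same for both, does not separate.
  lysine decarboxylase: Citrobacter freundii −, Salmonella enterica + — discriminates.
  MR: + vs + — same for both, does not separate.
  ADH: V vs V — variable for at least one, does not separate.

lysine decarboxylase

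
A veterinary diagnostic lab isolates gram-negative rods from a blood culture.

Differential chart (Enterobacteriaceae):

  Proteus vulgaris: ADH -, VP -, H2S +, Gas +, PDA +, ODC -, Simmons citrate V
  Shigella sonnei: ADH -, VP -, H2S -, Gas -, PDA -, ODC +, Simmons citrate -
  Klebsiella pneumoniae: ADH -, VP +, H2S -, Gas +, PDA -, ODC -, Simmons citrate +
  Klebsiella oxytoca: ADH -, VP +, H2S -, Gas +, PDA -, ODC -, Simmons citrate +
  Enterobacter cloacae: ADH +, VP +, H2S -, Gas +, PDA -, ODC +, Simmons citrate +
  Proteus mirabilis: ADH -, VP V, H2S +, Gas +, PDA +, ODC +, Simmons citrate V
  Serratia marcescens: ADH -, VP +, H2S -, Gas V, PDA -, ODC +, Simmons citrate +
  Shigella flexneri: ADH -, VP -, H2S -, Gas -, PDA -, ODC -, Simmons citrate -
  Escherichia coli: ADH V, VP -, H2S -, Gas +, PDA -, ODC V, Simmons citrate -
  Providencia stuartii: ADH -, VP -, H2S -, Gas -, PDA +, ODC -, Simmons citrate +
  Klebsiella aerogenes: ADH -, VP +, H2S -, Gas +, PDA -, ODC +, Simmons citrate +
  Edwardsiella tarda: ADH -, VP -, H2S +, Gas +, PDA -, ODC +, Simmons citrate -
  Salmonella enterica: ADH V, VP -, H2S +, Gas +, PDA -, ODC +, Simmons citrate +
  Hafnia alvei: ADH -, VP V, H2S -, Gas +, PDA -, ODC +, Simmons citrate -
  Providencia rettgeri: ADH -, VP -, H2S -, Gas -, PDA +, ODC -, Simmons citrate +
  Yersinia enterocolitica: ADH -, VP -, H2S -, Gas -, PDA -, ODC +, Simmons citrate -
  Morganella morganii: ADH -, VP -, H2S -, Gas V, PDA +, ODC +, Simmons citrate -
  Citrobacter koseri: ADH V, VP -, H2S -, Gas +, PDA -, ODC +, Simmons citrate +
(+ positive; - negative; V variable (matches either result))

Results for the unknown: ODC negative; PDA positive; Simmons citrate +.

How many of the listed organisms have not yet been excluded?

Simmons citrate +: excludes 7 organisms — 11 left.
ODC -: excludes 6 organisms — 5 left.
PDA +: excludes Klebsiella pneumoniae, Klebsiella oxytoca — 3 left.
Still consistent: Proteus vulgaris, Providencia rettgeri, Providencia stuartii.

3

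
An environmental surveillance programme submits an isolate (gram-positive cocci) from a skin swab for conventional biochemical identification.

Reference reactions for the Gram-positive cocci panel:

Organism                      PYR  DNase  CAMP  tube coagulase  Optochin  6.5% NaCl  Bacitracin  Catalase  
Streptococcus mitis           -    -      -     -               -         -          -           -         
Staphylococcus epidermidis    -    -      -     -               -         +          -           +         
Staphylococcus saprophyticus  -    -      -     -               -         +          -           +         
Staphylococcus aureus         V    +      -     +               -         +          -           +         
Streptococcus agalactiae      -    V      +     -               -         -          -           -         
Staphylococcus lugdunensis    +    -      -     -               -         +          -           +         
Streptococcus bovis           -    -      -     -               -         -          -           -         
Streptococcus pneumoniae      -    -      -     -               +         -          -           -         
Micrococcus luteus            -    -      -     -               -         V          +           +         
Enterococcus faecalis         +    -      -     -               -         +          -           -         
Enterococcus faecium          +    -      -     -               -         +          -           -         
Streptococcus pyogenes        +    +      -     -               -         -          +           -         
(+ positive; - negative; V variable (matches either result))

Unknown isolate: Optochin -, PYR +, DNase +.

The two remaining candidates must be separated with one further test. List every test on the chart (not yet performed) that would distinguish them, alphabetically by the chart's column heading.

6.5% NaCl, Bacitracin, Catalase, tube coagulase

PYR +: excludes 7 organisms — 5 left.
DNase +: excludes Staphylococcus lugdunensis, Enterococcus faecalis, Enterococcus faecium — 2 left.
Optochin -: all 2 remaining candidates are consistent.
Two candidates remain: Staphylococcus aureus and Streptococcus pyogenes.
  CAMP: - vs - — same for both, does not separate.
  tube coagulase: Staphylococcus aureus +, Streptococcus pyogenes - — discriminates.
  6.5% NaCl: Staphylococcus aureus +, Streptococcus pyogenes - — discriminates.
  Bacitracin: Staphylococcus aureus -, Streptococcus pyogenes + — discriminates.
  Catalase: Staphylococcus aureus +, Streptococcus pyogenes - — discriminates.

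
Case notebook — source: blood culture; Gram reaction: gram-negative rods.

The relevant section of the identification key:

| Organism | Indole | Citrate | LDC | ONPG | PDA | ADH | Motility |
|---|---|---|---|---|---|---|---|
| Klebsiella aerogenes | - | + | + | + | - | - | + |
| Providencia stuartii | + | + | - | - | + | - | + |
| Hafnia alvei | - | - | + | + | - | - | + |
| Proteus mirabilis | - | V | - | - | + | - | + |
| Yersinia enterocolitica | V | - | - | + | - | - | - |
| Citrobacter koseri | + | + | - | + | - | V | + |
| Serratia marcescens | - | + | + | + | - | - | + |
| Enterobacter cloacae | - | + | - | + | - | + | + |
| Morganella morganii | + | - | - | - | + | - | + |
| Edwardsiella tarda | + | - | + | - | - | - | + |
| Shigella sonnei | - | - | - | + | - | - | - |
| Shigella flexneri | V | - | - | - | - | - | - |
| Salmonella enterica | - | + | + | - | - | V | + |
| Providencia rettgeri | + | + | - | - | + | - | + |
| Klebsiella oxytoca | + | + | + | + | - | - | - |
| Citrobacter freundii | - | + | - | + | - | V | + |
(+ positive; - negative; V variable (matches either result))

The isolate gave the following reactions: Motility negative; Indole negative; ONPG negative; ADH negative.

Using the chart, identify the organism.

ADH -: excludes Enterobacter cloacae — 15 left.
Indole -: excludes 6 organisms — 9 left.
Motility -: excludes 6 organisms — 3 left.
ONPG -: excludes Yersinia enterocolitica, Shigella sonnei — 1 left.

Shigella flexneri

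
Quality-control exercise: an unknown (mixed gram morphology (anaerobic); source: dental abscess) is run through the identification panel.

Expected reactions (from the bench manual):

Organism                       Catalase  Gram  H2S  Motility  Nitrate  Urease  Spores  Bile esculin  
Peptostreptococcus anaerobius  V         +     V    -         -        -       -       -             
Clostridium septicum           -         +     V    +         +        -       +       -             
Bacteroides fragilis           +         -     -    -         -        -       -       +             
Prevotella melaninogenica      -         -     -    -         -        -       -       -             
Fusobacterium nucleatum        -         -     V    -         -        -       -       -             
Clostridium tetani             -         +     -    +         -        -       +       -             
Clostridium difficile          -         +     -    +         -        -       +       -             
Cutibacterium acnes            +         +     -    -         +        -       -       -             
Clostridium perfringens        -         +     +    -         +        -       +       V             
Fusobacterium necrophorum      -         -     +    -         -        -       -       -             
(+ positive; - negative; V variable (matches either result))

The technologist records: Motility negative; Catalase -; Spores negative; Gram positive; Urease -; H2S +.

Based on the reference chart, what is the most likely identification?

Peptostreptococcus anaerobius

Motility -: excludes Clostridium septicum, Clostridium tetani, Clostridium difficile — 7 left.
Catalase -: excludes Bacteroides fragilis, Cutibacterium acnes — 5 left.
Urease -: all 5 remaining candidates are consistent.
Spores -: excludes Clostridium perfringens — 4 left.
H2S +: excludes Prevotella melaninogenica — 3 left.
Gram +: excludes Fusobacterium nucleatum, Fusobacterium necrophorum — 1 left.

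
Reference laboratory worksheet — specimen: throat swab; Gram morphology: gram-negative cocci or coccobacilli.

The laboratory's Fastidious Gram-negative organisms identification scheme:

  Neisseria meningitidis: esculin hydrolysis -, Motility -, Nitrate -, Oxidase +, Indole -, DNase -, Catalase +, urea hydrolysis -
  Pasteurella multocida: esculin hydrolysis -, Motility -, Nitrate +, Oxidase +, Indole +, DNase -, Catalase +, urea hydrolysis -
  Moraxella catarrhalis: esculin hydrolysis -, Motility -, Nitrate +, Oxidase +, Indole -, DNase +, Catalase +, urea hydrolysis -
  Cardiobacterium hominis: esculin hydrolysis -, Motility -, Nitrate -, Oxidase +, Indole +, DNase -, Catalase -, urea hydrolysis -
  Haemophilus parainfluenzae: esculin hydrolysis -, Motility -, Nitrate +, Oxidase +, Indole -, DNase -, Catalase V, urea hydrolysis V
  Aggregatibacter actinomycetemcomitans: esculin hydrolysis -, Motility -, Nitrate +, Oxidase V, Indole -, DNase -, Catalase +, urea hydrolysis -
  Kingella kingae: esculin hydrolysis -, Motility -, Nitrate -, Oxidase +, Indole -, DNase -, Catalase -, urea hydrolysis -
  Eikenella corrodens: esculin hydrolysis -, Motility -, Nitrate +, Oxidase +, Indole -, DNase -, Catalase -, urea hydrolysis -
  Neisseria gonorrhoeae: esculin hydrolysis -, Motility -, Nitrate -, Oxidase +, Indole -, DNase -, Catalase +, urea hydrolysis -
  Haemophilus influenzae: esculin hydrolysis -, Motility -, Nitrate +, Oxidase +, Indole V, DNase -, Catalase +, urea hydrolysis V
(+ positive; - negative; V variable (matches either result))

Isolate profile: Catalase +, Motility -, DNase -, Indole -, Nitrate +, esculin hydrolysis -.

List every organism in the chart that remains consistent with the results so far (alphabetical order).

Aggregatibacter actinomycetemcomitans, Haemophilus influenzae, Haemophilus parainfluenzae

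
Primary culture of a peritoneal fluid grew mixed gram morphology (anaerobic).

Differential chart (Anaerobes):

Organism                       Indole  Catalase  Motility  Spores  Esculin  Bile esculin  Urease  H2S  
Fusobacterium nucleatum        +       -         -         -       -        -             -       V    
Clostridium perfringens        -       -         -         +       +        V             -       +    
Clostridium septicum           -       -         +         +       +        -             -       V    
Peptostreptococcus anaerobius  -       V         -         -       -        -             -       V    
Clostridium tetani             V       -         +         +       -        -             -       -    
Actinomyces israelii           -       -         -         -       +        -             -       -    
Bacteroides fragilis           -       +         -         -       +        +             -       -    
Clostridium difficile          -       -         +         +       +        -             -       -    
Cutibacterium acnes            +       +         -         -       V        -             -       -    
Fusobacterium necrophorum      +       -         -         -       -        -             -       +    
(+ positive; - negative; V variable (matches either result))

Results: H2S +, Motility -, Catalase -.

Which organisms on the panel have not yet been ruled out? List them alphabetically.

Clostridium perfringens, Fusobacterium necrophorum, Fusobacterium nucleatum, Peptostreptococcus anaerobius

Catalase -: excludes Bacteroides fragilis, Cutibacterium acnes — 8 left.
Motility -: excludes Clostridium septicum, Clostridium tetani, Clostridium difficile — 5 left.
H2S +: excludes Actinomyces israelii — 4 left.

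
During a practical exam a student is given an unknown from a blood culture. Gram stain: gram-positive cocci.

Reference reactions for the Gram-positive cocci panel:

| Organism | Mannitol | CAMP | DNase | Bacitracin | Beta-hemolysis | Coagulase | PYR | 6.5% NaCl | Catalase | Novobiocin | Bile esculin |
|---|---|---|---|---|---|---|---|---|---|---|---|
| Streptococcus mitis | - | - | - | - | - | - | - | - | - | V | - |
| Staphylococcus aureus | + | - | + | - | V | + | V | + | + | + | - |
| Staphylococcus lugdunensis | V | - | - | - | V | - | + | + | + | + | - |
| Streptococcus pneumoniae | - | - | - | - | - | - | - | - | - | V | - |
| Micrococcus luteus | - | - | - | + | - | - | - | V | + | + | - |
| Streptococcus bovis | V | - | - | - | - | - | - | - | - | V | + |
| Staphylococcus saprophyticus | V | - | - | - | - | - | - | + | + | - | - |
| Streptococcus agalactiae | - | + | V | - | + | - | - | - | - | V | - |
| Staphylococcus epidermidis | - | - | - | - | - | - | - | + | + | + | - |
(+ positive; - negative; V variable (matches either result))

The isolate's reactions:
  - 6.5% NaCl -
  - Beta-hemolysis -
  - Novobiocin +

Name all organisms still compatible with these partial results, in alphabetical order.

Micrococcus luteus, Streptococcus bovis, Streptococcus mitis, Streptococcus pneumoniae

6.5% NaCl -: excludes Staphylococcus aureus, Staphylococcus lugdunensis, Staphylococcus saprophyticus, Staphylococcus epidermidis — 5 left.
Beta-hemolysis -: excludes Streptococcus agalactiae — 4 left.
Novobiocin +: all 4 remaining candidates are consistent.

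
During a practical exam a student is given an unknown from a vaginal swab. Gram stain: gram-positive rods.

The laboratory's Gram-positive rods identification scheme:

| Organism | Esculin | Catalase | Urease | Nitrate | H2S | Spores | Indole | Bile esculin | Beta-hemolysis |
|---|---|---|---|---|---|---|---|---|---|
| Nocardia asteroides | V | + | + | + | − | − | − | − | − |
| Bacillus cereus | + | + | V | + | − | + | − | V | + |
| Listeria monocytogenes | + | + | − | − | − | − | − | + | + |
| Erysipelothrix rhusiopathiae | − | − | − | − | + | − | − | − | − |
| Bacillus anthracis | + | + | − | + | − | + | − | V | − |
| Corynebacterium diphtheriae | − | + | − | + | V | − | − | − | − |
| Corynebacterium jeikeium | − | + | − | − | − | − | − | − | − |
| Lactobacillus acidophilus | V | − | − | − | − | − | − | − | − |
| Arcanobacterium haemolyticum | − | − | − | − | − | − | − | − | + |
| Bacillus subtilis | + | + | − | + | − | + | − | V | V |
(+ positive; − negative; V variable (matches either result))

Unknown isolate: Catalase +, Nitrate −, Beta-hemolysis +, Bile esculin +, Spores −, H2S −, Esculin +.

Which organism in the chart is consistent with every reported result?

Listeria monocytogenes

H2S −: excludes Erysipelothrix rhusiopathiae — 9 left.
Nitrate −: excludes 5 organisms — 4 left.
Catalase +: excludes Lactobacillus acidophilus, Arcanobacterium haemolyticum — 2 left.
Bile esculin +: excludes Corynebacterium jeikeium — 1 left.
Esculin +: the one remaining candidate is consistent.
Spores −: the one remaining candidate is consistent.
Beta-hemolysis +: the one remaining candidate is consistent.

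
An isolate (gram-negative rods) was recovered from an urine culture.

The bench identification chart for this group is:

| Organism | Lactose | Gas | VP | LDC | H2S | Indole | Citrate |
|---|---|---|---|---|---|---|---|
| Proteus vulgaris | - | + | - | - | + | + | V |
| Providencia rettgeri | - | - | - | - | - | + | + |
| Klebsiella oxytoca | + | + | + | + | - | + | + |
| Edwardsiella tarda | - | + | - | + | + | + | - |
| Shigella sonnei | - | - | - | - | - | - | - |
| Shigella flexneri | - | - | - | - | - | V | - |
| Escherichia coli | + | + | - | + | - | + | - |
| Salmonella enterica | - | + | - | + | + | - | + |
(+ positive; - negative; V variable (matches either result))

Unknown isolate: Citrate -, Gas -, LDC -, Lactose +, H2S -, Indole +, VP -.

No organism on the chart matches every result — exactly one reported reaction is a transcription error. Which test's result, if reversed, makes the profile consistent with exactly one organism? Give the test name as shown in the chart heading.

Lactose

As reported, no row in the chart matches all 7 reactions.
Reversing H2S → still no organism matches.
Reversing Lactose (to -) → unique match: Shigella flexneri.
Reversing LDC → still no organism matches.
Reversing Gas → still no organism matches.
Reversing Citrate → still no organism matches.
Reversing Indole → still no organism matches.
Reversing VP → still no organism matches.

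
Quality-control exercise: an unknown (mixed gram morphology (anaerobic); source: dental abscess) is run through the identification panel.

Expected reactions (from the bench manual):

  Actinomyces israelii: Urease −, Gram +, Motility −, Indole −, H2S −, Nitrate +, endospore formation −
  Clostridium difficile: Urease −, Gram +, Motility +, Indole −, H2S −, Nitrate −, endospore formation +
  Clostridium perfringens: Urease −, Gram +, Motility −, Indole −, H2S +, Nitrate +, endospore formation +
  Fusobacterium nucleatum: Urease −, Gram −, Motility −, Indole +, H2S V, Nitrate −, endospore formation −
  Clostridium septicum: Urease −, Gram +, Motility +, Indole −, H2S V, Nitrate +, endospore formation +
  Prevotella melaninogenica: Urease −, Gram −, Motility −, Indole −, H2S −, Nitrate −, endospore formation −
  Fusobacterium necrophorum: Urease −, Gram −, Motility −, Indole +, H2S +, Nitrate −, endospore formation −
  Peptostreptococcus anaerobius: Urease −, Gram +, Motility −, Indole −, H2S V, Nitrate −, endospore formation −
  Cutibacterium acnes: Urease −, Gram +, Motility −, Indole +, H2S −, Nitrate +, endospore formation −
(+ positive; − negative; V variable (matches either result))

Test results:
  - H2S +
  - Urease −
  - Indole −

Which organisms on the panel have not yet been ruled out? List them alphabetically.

Clostridium perfringens, Clostridium septicum, Peptostreptococcus anaerobius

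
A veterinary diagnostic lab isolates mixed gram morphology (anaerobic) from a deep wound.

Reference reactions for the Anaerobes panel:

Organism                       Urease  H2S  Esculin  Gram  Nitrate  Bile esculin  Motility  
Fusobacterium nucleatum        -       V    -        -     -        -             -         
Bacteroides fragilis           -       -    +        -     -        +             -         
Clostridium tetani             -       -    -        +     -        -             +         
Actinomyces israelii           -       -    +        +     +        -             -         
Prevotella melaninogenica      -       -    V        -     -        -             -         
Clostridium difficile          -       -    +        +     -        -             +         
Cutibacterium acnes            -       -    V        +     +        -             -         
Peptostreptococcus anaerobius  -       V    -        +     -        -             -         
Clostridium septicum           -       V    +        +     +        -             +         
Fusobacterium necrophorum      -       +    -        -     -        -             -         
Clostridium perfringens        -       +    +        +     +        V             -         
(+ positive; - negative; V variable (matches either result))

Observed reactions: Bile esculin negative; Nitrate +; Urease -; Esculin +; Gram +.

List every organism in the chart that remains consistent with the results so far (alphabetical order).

Nitrate +: excludes 7 organisms — 4 left.
Urease -: all 4 remaining candidates are consistent.
Bile esculin -: all 4 remaining candidates are consistent.
Esculin +: all 4 remaining candidates are consistent.
Gram +: all 4 remaining candidates are consistent.

Actinomyces israelii, Clostridium perfringens, Clostridium septicum, Cutibacterium acnes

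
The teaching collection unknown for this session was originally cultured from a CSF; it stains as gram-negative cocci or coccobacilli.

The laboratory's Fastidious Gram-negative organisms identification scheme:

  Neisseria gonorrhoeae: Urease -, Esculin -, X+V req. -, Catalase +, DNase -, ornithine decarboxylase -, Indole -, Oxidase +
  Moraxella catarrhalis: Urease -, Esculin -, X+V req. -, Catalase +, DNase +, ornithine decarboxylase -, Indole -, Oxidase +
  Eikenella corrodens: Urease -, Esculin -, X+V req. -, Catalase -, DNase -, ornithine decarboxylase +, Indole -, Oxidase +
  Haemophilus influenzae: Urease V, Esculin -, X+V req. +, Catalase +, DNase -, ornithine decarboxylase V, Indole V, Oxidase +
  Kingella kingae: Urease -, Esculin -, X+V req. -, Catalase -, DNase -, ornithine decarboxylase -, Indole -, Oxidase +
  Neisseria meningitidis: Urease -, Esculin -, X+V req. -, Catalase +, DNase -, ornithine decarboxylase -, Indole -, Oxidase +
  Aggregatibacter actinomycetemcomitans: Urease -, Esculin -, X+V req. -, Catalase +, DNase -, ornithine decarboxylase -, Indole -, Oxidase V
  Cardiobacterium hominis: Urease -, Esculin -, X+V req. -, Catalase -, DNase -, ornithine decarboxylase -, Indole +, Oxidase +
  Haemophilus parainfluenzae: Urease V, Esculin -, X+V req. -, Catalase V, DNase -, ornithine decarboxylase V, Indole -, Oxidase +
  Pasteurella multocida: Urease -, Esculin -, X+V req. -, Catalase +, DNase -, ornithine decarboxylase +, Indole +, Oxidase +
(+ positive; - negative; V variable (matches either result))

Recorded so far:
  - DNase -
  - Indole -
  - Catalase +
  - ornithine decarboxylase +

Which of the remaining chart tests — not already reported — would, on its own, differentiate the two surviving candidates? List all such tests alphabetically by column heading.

X+V req.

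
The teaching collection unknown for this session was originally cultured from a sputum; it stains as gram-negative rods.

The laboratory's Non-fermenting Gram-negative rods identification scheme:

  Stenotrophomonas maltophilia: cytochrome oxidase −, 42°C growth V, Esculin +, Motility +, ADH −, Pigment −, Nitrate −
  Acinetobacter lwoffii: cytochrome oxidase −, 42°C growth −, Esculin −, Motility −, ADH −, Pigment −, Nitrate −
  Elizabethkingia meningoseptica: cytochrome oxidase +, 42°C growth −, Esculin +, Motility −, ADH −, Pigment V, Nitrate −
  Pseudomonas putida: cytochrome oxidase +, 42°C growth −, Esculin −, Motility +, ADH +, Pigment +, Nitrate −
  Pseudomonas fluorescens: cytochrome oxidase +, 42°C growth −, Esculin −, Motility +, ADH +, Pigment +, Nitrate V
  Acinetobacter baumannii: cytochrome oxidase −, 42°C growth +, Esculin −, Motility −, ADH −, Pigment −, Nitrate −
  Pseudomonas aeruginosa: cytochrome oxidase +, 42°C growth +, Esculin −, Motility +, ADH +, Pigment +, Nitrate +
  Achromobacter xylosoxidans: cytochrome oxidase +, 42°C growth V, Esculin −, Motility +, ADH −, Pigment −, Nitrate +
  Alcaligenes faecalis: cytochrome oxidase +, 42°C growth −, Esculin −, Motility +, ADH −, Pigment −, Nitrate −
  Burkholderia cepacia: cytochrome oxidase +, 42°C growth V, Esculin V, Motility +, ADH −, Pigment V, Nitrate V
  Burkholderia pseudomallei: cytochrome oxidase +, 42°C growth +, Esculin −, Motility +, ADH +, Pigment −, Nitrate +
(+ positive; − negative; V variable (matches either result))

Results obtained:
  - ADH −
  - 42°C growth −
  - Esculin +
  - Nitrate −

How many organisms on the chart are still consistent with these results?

3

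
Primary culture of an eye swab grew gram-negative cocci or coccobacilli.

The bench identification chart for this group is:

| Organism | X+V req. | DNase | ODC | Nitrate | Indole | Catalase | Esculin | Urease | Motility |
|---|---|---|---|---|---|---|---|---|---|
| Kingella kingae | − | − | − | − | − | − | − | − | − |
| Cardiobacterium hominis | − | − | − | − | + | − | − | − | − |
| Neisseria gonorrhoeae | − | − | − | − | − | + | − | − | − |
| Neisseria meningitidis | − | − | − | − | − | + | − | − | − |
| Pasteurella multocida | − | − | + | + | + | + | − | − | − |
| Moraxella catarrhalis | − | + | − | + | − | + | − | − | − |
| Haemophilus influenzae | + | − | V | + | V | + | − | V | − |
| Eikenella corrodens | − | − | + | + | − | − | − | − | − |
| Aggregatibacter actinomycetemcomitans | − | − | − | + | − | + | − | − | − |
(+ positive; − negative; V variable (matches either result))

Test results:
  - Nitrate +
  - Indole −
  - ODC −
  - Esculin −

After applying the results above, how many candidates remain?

3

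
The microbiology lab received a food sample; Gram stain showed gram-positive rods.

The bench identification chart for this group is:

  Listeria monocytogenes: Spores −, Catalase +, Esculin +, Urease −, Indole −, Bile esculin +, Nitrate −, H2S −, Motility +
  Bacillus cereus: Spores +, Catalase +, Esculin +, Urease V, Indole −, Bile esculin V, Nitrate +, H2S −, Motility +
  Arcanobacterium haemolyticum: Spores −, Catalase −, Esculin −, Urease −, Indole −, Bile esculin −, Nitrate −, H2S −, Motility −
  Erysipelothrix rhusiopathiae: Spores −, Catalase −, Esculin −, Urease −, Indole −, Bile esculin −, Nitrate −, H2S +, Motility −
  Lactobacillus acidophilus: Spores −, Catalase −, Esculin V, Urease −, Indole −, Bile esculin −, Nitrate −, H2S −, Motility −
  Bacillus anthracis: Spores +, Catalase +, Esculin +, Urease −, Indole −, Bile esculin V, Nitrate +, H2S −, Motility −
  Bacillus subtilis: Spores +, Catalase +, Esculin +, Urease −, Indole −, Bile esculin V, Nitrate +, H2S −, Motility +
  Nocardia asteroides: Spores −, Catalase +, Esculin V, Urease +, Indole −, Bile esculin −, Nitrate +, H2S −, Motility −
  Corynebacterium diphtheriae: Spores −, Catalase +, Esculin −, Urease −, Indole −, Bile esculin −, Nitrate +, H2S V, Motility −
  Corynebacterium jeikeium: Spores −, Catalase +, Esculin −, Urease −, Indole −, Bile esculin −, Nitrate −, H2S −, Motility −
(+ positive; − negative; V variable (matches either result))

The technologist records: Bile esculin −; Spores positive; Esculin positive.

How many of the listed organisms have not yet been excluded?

3

Bile esculin −: excludes Listeria monocytogenes — 9 left.
Esculin +: excludes Arcanobacterium haemolyticum, Erysipelothrix rhusiopathiae, Corynebacterium diphtheriae, Corynebacterium jeikeium — 5 left.
Spores +: excludes Lactobacillus acidophilus, Nocardia asteroides — 3 left.
Still consistent: Bacillus anthracis, Bacillus cereus, Bacillus subtilis.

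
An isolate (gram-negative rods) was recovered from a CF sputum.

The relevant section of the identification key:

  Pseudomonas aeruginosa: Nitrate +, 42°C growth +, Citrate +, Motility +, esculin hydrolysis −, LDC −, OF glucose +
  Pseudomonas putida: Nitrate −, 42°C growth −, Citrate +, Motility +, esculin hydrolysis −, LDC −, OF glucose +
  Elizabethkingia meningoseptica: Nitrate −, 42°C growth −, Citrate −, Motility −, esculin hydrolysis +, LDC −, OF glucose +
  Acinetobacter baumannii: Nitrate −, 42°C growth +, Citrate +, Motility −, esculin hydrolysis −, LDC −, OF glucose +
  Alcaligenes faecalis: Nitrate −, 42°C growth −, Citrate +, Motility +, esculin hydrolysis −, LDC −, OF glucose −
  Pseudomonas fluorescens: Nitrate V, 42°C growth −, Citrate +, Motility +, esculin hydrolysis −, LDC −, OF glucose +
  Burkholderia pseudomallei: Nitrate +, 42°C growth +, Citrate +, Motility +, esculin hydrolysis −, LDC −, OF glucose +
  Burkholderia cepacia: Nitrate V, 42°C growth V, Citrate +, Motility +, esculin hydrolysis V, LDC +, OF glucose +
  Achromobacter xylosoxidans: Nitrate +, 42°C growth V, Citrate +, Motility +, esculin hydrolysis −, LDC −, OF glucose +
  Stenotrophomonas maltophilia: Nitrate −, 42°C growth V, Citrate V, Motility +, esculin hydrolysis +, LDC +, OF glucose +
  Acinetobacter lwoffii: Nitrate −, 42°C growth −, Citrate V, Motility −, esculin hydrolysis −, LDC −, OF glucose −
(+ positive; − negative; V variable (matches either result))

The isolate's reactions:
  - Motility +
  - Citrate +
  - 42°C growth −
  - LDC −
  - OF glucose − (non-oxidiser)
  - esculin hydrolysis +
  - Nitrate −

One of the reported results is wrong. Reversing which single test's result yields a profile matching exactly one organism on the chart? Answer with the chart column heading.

esculin hydrolysis

As reported, no row in the chart matches all 7 reactions.
Reversing Citrate → still no organism matches.
Reversing Nitrate → still no organism matches.
Reversing esculin hydrolysis (to −) → unique match: Alcaligenes faecalis.
Reversing Motility → still no organism matches.
Reversing OF glucose → still no organism matches.
Reversing 42°C growth → still no organism matches.
Reversing LDC → still no organism matches.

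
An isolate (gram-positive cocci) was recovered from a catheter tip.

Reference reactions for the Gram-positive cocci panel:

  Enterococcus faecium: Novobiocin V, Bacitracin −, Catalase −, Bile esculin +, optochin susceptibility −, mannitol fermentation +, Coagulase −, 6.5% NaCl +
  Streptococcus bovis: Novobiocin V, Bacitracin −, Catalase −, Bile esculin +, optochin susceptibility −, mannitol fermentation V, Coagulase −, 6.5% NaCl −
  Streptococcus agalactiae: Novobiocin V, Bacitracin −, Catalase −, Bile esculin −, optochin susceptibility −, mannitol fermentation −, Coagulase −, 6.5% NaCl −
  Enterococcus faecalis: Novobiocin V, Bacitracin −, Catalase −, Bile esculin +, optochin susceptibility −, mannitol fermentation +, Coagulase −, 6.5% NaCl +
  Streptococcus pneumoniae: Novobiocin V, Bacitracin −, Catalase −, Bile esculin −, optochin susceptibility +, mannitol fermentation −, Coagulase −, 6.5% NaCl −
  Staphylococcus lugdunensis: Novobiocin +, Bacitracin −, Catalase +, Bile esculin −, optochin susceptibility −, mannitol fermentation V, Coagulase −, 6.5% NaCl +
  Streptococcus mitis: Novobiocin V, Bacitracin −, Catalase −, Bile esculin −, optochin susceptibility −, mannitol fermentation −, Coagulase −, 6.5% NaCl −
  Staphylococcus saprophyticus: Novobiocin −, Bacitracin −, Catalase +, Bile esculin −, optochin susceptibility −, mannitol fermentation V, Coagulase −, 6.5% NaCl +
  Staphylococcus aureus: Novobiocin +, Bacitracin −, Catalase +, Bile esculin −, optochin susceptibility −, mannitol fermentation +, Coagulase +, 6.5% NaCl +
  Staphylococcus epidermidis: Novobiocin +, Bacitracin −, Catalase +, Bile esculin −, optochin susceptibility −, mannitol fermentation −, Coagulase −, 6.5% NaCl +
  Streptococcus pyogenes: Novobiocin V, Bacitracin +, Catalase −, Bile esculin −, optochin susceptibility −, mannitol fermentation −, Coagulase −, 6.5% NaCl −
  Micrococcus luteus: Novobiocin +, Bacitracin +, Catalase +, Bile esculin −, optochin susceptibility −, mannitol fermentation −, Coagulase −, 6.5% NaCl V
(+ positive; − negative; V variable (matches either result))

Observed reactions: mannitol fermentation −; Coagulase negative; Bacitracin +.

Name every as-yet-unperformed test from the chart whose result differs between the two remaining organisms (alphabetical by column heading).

Catalase

Bacitracin +: excludes 10 organisms — 2 left.
Coagulase −: all 2 remaining candidates are consistent.
mannitol fermentation −: all 2 remaining candidates are consistent.
Two candidates remain: Micrococcus luteus and Streptococcus pyogenes.
  Novobiocin: + vs V — variable for at least one, does not separate.
  Catalase: Micrococcus luteus +, Streptococcus pyogenes − — discriminates.
  Bile esculin: − vs − — same for both, does not separate.
  optochin susceptibility: − vs − — same for both, does not separate.
  6.5% NaCl: V vs − — variable for at least one, does not separate.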